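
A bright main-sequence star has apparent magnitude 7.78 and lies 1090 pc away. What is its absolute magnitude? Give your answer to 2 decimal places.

5 log₁₀(d/10 pc) = 5 log₁₀(1090) − 5 = 10.187
M = m − 5 log₁₀(d/10) = 7.78 − 10.187 = -2.407

M ≈ -2.41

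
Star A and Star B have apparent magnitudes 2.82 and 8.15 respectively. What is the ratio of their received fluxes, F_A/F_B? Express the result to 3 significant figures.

Magnitude difference = -5.33
Flux ratio = 10^(−0.4 Δm) = 10^(−0.4 × -5.33) = 10^2.132 = 135.5

F_A/F_B ≈ 136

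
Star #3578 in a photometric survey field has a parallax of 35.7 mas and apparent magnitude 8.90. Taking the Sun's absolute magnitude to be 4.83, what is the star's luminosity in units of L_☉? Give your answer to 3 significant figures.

d = 1/p = 1000/35.7 mas = 28.01 pc
M = m − 5 log₁₀ d + 5 = 8.90 − 5·1.4473 + 5 = 6.663
M − M_☉ = 6.663 − 4.83 = 1.833
L/L_☉ = 10^(−0.4 × 1.833) = 0.1848

L/L_☉ ≈ 0.185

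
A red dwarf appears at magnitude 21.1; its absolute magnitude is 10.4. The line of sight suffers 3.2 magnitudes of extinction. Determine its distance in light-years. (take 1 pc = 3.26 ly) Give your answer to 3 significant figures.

m − M = 5 log₁₀(d/10 pc) + A  ⇒  21.1 − (10.4) − 3.2 = 5 log₁₀(d/10)
7.500 = 5 log₁₀(d/10)
log₁₀ d = (m − M − A)/5 + 1 = 2.5000
d = 10^2.5000 = 316.2 pc
= 1031 ly

d ≈ 1030 ly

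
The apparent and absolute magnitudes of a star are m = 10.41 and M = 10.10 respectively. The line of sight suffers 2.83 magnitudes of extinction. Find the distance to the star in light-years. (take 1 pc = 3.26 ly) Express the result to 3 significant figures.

d ≈ 10.2 ly

m − M = 5 log₁₀(d/10 pc) + A  ⇒  10.41 − (10.10) − 2.83 = 5 log₁₀(d/10)
-2.520 = 5 log₁₀(d/10)
log₁₀ d = (m − M − A)/5 + 1 = 0.4960
d = 10^0.4960 = 3.133 pc
= 10.21 ly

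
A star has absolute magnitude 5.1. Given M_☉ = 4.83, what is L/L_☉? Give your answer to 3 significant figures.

L/L_☉ ≈ 0.780

M − M_☉ = 5.1 − 4.83 = 0.270
L/L_☉ = 10^(−0.4 (M − M_☉)) = 10^-0.108 = 0.7798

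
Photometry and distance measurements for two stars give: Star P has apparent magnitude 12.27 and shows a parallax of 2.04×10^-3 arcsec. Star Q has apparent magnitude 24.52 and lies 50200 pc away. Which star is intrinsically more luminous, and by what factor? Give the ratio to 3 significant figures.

Star P: d = 1/p = 1/2.04×10^-3″ = 490.2 pc
Star P: M = m − 5 log₁₀ d + 5 = 12.27 − 5·2.6904 + 5 = 3.818
Star Q: M = m − 5 log₁₀ d + 5 = 24.52 − 5·4.7007 + 5 = 6.016
ΔM = M_P − M_Q = 3.818 − (6.016) = -2.198; smaller M is more luminous → Star P.
L ratio = 10^(0.4 |ΔM|) = 10^0.879 = 7.574

Star P is more luminous, by a factor of 7.57.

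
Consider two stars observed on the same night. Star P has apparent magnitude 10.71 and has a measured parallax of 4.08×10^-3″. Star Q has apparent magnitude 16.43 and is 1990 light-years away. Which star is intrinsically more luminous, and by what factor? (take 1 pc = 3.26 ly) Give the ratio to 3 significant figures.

Star P is more luminous, by a factor of 31.3.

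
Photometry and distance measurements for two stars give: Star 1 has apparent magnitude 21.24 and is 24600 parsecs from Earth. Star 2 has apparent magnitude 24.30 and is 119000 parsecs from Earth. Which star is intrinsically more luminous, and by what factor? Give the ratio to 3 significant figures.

Star 1: M = m − 5 log₁₀ d + 5 = 21.24 − 5·4.3909 + 5 = 4.285
Star 2: M = m − 5 log₁₀ d + 5 = 24.30 − 5·5.0755 + 5 = 3.922
ΔM = M_1 − M_2 = 4.285 − (3.922) = 0.363; smaller M is more luminous → Star 2.
L ratio = 10^(0.4 |ΔM|) = 10^0.145 = 1.397

Star 2 is more luminous, by a factor of 1.40.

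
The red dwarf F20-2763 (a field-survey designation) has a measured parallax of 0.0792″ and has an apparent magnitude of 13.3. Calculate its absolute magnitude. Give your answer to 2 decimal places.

M ≈ 12.79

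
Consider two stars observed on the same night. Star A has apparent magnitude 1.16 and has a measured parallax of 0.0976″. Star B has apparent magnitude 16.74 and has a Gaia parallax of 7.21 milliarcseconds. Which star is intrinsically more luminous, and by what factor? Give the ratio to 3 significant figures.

Star A is more luminous, by a factor of 9310.

Star A: d = 1/p = 1/0.0976″ = 10.25 pc
Star A: M = m − 5 log₁₀ d + 5 = 1.16 − 5·1.0106 + 5 = 1.107
Star B: p = 7.21 mas = 7.21×10^-3″ → d = 1/p = 138.7 pc
Star B: M = m − 5 log₁₀ d + 5 = 16.74 − 5·2.1421 + 5 = 11.030
ΔM = M_A − M_B = 1.107 − (11.030) = -9.922; smaller M is more luminous → Star A.
L ratio = 10^(0.4 |ΔM|) = 10^3.969 = 9310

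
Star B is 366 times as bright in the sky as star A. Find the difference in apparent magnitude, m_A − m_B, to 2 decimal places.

Pogson: Δm = −2.5 log₁₀(ratio) = −2.5 log₁₀(366) = −2.5 × 2.5635 = -6.409
Star B is brighter so has the smaller magnitude: m_A − m_B is positive.

m_A − m_B ≈ 6.41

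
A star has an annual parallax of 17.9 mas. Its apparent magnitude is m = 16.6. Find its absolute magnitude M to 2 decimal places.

M ≈ 12.86

p = 17.9 mas = 0.0179″ → d = 1/p = 55.87 pc
5 log₁₀(d/10 pc) = 5 log₁₀(55.87) − 5 = 3.736
M = m − 5 log₁₀(d/10) = 16.6 − 3.736 = 12.864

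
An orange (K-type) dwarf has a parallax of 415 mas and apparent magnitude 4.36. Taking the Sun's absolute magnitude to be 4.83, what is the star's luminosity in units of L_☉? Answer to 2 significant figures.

L/L_☉ ≈ 0.090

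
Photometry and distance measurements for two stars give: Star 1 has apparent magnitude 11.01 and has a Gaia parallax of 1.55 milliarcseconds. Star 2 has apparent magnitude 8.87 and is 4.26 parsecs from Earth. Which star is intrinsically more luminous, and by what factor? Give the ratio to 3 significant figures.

Star 1 is more luminous, by a factor of 3200.

Star 1: p = 1.55 mas = 1.55×10^-3″ → d = 1/p = 645.2 pc
Star 1: M = m − 5 log₁₀ d + 5 = 11.01 − 5·2.8097 + 5 = 1.962
Star 2: M = m − 5 log₁₀ d + 5 = 8.87 − 5·0.6294 + 5 = 10.723
ΔM = M_1 − M_2 = 1.962 − (10.723) = -8.761; smaller M is more luminous → Star 1.
L ratio = 10^(0.4 |ΔM|) = 10^3.505 = 3195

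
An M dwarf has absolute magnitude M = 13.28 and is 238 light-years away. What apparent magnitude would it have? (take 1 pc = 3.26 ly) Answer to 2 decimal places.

m ≈ 17.60

d = 238 ly / 3.26 = 73.01 pc
m = M + 5 log₁₀ d − 5 = 13.28 + 5·1.8634 − 5 = 17.597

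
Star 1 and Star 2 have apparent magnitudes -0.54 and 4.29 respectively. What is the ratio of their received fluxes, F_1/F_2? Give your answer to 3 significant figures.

F_1/F_2 ≈ 85.5

Magnitude difference = -4.83
Flux ratio = 10^(−0.4 Δm) = 10^(−0.4 × -4.83) = 10^1.932 = 85.51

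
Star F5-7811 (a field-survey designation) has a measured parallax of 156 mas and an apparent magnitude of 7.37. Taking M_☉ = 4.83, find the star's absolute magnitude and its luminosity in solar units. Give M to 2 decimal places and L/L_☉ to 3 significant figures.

d = 1/p = 1000/156 mas = 6.410 pc
M = m − 5 log₁₀ d + 5 = 7.37 − 5·0.8069 + 5 = 8.336
M − M_☉ = 8.336 − 4.83 = 3.506
L/L_☉ = 10^(−0.4 × 3.506) = 0.03961

M ≈ 8.34; L/L_☉ ≈ 0.0396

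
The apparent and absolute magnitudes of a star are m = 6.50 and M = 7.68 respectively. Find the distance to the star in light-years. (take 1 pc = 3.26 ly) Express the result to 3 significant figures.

Distance modulus: m − M = 6.50 − (7.68) = -1.180
m − M = 5 log₁₀ d − 5
log₁₀ d = (m − M)/5 + 1 = 0.7640
d = 10^0.7640 = 5.808 pc
= 18.93 ly

d ≈ 18.9 ly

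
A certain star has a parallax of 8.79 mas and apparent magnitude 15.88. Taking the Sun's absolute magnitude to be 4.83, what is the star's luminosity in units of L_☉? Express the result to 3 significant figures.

d = 1/p = 1000/8.79 mas = 113.8 pc
M = m − 5 log₁₀ d + 5 = 15.88 − 5·2.0560 + 5 = 10.600
M − M_☉ = 10.600 − 4.83 = 5.770
L/L_☉ = 10^(−0.4 × 5.770) = 4.921×10^-3

L/L_☉ ≈ 4.92×10^-3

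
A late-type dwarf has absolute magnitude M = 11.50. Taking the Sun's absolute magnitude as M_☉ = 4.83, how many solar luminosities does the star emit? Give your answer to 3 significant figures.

L/L_☉ ≈ 2.15×10^-3

M − M_☉ = 11.50 − 4.83 = 6.670
L/L_☉ = 10^(−0.4 (M − M_☉)) = 10^-2.668 = 2.148×10^-3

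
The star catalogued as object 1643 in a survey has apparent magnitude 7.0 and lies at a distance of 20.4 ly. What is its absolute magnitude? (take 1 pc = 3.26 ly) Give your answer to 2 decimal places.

d = 20.4 ly / 3.26 = 6.258 pc
5 log₁₀(d/10 pc) = 5 log₁₀(6.258) − 5 = -1.018
M = m − 5 log₁₀(d/10) = 7.0 + 1.018 = 8.018

M ≈ 8.02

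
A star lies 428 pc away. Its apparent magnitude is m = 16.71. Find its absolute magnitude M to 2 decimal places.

M ≈ 8.55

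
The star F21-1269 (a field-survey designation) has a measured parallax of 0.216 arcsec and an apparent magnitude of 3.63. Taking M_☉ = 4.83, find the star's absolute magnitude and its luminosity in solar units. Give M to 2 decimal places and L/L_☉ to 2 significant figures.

M ≈ 5.30; L/L_☉ ≈ 0.65

d = 1/p = 1/0.216″ = 4.630 pc
M = m − 5 log₁₀ d + 5 = 3.63 − 5·0.6655 + 5 = 5.302
M − M_☉ = 5.302 − 4.83 = 0.472
L/L_☉ = 10^(−0.4 × 0.472) = 0.6473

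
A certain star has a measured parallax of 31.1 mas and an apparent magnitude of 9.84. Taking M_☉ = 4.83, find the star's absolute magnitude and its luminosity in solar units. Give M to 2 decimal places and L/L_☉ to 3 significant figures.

d = 1/p = 1000/31.1 mas = 32.15 pc
M = m − 5 log₁₀ d + 5 = 9.84 − 5·1.5072 + 5 = 7.304
M − M_☉ = 7.304 − 4.83 = 2.474
L/L_☉ = 10^(−0.4 × 2.474) = 0.1024

M ≈ 7.30; L/L_☉ ≈ 0.102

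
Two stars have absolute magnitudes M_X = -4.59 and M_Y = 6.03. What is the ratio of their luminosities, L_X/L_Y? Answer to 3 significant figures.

ΔM = M_X − M_Y = -10.62
L_X/L_Y = 10^(−0.4 ΔM) = 10^4.248 = 17700

L_X/L_Y ≈ 17700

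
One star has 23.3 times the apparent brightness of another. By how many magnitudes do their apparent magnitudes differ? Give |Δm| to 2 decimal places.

Pogson: Δm = −2.5 log₁₀(ratio) = −2.5 log₁₀(23.3) = −2.5 × 1.3674 = -3.418

|Δm| ≈ 3.42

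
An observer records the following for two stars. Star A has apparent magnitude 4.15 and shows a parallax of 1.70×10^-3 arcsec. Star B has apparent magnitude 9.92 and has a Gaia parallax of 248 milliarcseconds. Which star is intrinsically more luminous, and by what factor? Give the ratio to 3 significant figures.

Star A is more luminous, by a factor of 4.33×10^6.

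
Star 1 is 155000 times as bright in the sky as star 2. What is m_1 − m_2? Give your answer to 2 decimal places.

Pogson: Δm = −2.5 log₁₀(ratio) = −2.5 log₁₀(155000) = −2.5 × 5.1903 = -12.976
Star 1 is brighter, so it has the smaller magnitude: the difference is negative.

m_1 − m_2 ≈ -12.98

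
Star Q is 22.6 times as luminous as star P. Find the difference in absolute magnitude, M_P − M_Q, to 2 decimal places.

M_P − M_Q ≈ 3.39

Pogson: ΔM = −2.5 log₁₀(ratio) = −2.5 log₁₀(22.6) = −2.5 × 1.3541 = -3.385
Star Q is brighter so has the smaller magnitude: M_P − M_Q is positive.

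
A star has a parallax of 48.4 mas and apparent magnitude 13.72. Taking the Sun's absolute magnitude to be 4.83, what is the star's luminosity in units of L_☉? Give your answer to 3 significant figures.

L/L_☉ ≈ 1.19×10^-3

d = 1/p = 1000/48.4 mas = 20.66 pc
M = m − 5 log₁₀ d + 5 = 13.72 − 5·1.3152 + 5 = 12.144
M − M_☉ = 12.144 − 4.83 = 7.314
L/L_☉ = 10^(−0.4 × 7.314) = 1.187×10^-3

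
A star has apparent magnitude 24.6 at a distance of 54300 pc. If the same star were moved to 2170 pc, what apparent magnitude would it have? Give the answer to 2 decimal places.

m ≈ 17.61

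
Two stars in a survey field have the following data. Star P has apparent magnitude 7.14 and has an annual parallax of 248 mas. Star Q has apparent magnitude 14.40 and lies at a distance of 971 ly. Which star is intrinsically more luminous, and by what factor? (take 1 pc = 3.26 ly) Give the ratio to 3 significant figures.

Star Q is more luminous, by a factor of 6.81.

Star P: p = 248 mas = 0.248″ → d = 1/p = 4.032 pc
Star P: M = m − 5 log₁₀ d + 5 = 7.14 − 5·0.6055 + 5 = 9.112
Star Q: d = 971 ly / 3.26 = 297.9 pc
Star Q: M = m − 5 log₁₀ d + 5 = 14.40 − 5·2.4740 + 5 = 7.030
ΔM = M_P − M_Q = 9.112 − (7.030) = 2.082; smaller M is more luminous → Star Q.
L ratio = 10^(0.4 |ΔM|) = 10^0.833 = 6.806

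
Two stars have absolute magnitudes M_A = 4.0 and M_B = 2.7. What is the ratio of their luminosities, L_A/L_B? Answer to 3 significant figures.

L_A/L_B ≈ 0.302

ΔM = M_A − M_B = 1.3
L_A/L_B = 10^(−0.4 ΔM) = 10^-0.520 = 0.3020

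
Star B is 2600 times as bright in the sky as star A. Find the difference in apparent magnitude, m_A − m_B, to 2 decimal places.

m_A − m_B ≈ 8.54

Pogson: Δm = −2.5 log₁₀(ratio) = −2.5 log₁₀(2600) = −2.5 × 3.4150 = -8.537
Star B is brighter so has the smaller magnitude: m_A − m_B is positive.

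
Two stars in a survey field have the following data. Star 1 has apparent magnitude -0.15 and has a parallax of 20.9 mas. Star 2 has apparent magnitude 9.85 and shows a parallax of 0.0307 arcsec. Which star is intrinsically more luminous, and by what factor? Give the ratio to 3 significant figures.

Star 1 is more luminous, by a factor of 21600.

Star 1: p = 20.9 mas = 0.0209″ → d = 1/p = 47.85 pc
Star 1: M = m − 5 log₁₀ d + 5 = -0.15 − 5·1.6799 + 5 = -3.549
Star 2: d = 1/p = 1/0.0307″ = 32.57 pc
Star 2: M = m − 5 log₁₀ d + 5 = 9.85 − 5·1.5129 + 5 = 7.286
ΔM = M_1 − M_2 = -3.549 − (7.286) = -10.835; smaller M is more luminous → Star 1.
L ratio = 10^(0.4 |ΔM|) = 10^4.334 = 21580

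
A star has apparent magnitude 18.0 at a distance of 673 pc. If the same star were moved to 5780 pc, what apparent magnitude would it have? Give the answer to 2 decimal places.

Flux ∝ 1/d², so Δm = 5 log₁₀(d₂/d₁) = 5 log₁₀(5780/673) = 4.670
m₂ = m₁ + Δm = 18.0 + (4.670) = 22.670

m ≈ 22.67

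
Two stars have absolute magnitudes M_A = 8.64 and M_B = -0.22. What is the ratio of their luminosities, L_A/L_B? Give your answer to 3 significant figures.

L_A/L_B ≈ 2.86×10^-4

ΔM = M_A − M_B = 8.86
L_A/L_B = 10^(−0.4 ΔM) = 10^-3.544 = 2.858×10^-4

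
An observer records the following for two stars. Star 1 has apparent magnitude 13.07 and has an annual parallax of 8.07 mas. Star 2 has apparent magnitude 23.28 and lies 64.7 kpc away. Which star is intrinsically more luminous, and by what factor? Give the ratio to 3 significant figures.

Star 1: p = 8.07 mas = 8.07×10^-3″ → d = 1/p = 123.9 pc
Star 1: M = m − 5 log₁₀ d + 5 = 13.07 − 5·2.0931 + 5 = 7.604
Star 2: d = 64.7 kpc = 64700 pc
Star 2: M = m − 5 log₁₀ d + 5 = 23.28 − 5·4.8109 + 5 = 4.225
ΔM = M_1 − M_2 = 7.604 − (4.225) = 3.379; smaller M is more luminous → Star 2.
L ratio = 10^(0.4 |ΔM|) = 10^1.352 = 22.47

Star 2 is more luminous, by a factor of 22.5.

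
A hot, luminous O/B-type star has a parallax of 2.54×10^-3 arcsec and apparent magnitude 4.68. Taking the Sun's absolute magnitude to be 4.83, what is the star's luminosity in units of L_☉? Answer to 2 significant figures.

L/L_☉ ≈ 1800

d = 1/p = 1/2.54×10^-3″ = 393.7 pc
M = m − 5 log₁₀ d + 5 = 4.68 − 5·2.5952 + 5 = -3.296
M − M_☉ = -3.296 − 4.83 = -8.126
L/L_☉ = 10^(−0.4 × -8.126) = 1780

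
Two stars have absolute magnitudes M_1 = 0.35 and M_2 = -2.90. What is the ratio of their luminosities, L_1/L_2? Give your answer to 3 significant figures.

L_1/L_2 ≈ 0.0501

ΔM = M_1 − M_2 = 3.25
L_1/L_2 = 10^(−0.4 ΔM) = 10^-1.300 = 0.05012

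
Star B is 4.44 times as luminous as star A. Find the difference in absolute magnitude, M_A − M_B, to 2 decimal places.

Pogson: ΔM = −2.5 log₁₀(ratio) = −2.5 log₁₀(4.44) = −2.5 × 0.6474 = -1.618
Star B is brighter so has the smaller magnitude: M_A − M_B is positive.

M_A − M_B ≈ 1.62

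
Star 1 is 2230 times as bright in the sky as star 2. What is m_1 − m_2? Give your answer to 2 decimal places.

m_1 − m_2 ≈ -8.37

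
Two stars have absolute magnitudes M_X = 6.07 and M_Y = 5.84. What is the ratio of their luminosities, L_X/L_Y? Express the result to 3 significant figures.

L_X/L_Y ≈ 0.809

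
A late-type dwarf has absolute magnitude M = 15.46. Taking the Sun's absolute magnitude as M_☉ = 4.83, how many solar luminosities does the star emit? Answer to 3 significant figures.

L/L_☉ ≈ 5.60×10^-5

M − M_☉ = 15.46 − 4.83 = 10.630
L/L_☉ = 10^(−0.4 (M − M_☉)) = 10^-4.252 = 5.598×10^-5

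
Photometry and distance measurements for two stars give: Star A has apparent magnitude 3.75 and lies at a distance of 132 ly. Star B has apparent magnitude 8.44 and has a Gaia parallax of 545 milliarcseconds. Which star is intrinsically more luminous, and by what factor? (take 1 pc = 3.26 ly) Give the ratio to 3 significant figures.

Star A is more luminous, by a factor of 36600.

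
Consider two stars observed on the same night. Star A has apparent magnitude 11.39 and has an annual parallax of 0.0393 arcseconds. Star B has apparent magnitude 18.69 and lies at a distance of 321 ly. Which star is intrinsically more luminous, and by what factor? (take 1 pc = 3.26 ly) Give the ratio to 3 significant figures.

Star A is more luminous, by a factor of 55.5.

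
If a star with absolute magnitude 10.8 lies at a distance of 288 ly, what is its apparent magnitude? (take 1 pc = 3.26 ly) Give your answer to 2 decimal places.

m ≈ 15.53

d = 288 ly / 3.26 = 88.34 pc
m = M + 5 log₁₀ d − 5 = 10.8 + 5·1.9462 − 5 = 15.531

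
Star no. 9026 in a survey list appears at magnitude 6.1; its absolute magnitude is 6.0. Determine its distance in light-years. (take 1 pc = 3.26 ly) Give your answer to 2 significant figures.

d ≈ 34 ly

μ = m − M = 0.100
m − M = 5 log₁₀ d − 5
log₁₀ d = (m − M)/5 + 1 = 1.0200
d = 10^1.0200 = 10.47 pc
= 34.14 ly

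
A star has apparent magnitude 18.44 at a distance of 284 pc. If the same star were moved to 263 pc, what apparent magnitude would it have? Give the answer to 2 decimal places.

Flux ∝ 1/d², so Δm = 5 log₁₀(d₂/d₁) = 5 log₁₀(263/284) = -0.167
m₂ = m₁ + Δm = 18.44 + (-0.167) = 18.273

m ≈ 18.27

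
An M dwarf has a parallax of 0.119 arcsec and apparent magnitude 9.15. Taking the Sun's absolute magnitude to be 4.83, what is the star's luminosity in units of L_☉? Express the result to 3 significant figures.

L/L_☉ ≈ 0.0132

d = 1/p = 1/0.119″ = 8.403 pc
M = m − 5 log₁₀ d + 5 = 9.15 − 5·0.9245 + 5 = 9.528
M − M_☉ = 9.528 − 4.83 = 4.698
L/L_☉ = 10^(−0.4 × 4.698) = 0.01321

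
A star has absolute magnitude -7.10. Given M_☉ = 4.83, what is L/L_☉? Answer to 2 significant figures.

M − M_☉ = -7.10 − 4.83 = -11.930
L/L_☉ = 10^(−0.4 (M − M_☉)) = 10^4.772 = 59160

L/L_☉ ≈ 59000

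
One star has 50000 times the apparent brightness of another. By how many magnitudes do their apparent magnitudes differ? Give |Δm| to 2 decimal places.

|Δm| ≈ 11.75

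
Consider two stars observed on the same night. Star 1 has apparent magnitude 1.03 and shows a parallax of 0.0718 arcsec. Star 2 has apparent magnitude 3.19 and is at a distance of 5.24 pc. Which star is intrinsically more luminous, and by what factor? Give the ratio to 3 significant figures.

Star 1 is more luminous, by a factor of 51.7.

Star 1: d = 1/p = 1/0.0718″ = 13.93 pc
Star 1: M = m − 5 log₁₀ d + 5 = 1.03 − 5·1.1439 + 5 = 0.311
Star 2: M = m − 5 log₁₀ d + 5 = 3.19 − 5·0.7193 + 5 = 4.593
ΔM = M_1 − M_2 = 0.311 − (4.593) = -4.283; smaller M is more luminous → Star 1.
L ratio = 10^(0.4 |ΔM|) = 10^1.713 = 51.65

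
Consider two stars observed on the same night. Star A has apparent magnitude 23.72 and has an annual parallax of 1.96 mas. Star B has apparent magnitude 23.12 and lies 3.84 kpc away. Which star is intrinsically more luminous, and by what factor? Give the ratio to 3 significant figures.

Star B is more luminous, by a factor of 98.4.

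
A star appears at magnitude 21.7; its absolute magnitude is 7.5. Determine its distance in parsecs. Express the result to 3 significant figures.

Distance modulus: m − M = 21.7 − (7.5) = 14.200
m − M = 5 log₁₀ d − 5
log₁₀ d = (m − M)/5 + 1 = 3.8400
d = 10^3.8400 = 6918 pc

d ≈ 6920 pc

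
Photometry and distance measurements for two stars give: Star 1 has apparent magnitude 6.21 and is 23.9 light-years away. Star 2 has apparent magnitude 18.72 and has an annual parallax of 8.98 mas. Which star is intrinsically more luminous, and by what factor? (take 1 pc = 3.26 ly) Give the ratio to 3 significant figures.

Star 1 is more luminous, by a factor of 437.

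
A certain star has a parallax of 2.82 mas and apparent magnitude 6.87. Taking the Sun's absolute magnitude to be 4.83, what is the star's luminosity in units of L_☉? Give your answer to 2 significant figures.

d = 1/p = 1000/2.82 mas = 354.6 pc
M = m − 5 log₁₀ d + 5 = 6.87 − 5·2.5498 + 5 = -0.879
M − M_☉ = -0.879 − 4.83 = -5.709
L/L_☉ = 10^(−0.4 × -5.709) = 192.1

L/L_☉ ≈ 190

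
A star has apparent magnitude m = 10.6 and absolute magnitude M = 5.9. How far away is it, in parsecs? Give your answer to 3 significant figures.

Distance modulus: m − M = 10.6 − (5.9) = 4.700
m − M = 5 log₁₀ d − 5
log₁₀ d = (m − M)/5 + 1 = 1.9400
d = 10^1.9400 = 87.10 pc

d ≈ 87.1 pc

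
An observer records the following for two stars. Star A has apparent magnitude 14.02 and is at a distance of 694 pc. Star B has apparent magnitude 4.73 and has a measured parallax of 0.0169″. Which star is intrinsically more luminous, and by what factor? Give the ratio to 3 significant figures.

Star B is more luminous, by a factor of 37.8.

Star A: M = m − 5 log₁₀ d + 5 = 14.02 − 5·2.8414 + 5 = 4.813
Star B: d = 1/p = 1/0.0169″ = 59.17 pc
Star B: M = m − 5 log₁₀ d + 5 = 4.73 − 5·1.7721 + 5 = 0.869
ΔM = M_A − M_B = 4.813 − (0.869) = 3.944; smaller M is more luminous → Star B.
L ratio = 10^(0.4 |ΔM|) = 10^1.578 = 37.80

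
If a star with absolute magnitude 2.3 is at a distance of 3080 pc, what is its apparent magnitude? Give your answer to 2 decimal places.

m = M + 5 log₁₀ d − 5 = 2.3 + 5·3.4886 − 5 = 14.743

m ≈ 14.74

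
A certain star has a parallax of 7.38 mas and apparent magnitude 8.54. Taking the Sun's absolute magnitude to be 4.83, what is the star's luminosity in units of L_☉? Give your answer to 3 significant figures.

L/L_☉ ≈ 6.02

d = 1/p = 1000/7.38 mas = 135.5 pc
M = m − 5 log₁₀ d + 5 = 8.54 − 5·2.1319 + 5 = 2.880
M − M_☉ = 2.880 − 4.83 = -1.950
L/L_☉ = 10^(−0.4 × -1.950) = 6.024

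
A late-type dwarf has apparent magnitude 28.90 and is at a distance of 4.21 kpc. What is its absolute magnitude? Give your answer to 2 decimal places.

M ≈ 15.78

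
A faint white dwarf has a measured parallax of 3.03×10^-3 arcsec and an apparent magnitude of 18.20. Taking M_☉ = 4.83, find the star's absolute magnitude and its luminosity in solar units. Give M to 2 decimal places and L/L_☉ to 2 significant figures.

M ≈ 10.61; L/L_☉ ≈ 4.9×10^-3

d = 1/p = 1/3.03×10^-3″ = 330.0 pc
M = m − 5 log₁₀ d + 5 = 18.20 − 5·2.5186 + 5 = 10.607
M − M_☉ = 10.607 − 4.83 = 5.777
L/L_☉ = 10^(−0.4 × 5.777) = 4.888×10^-3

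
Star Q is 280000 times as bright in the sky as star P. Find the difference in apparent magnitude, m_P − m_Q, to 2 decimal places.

m_P − m_Q ≈ 13.62

Pogson: Δm = −2.5 log₁₀(ratio) = −2.5 log₁₀(280000) = −2.5 × 5.4472 = -13.618
Star Q is brighter so has the smaller magnitude: m_P − m_Q is positive.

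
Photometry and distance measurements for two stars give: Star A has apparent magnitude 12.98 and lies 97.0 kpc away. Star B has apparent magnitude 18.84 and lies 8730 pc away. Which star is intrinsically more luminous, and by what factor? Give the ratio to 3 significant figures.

Star A is more luminous, by a factor of 27300.

Star A: d = 97.0 kpc = 97000 pc
Star A: M = m − 5 log₁₀ d + 5 = 12.98 − 5·4.9868 + 5 = -6.954
Star B: M = m − 5 log₁₀ d + 5 = 18.84 − 5·3.9410 + 5 = 4.135
ΔM = M_A − M_B = -6.954 − (4.135) = -11.089; smaller M is more luminous → Star A.
L ratio = 10^(0.4 |ΔM|) = 10^4.436 = 27260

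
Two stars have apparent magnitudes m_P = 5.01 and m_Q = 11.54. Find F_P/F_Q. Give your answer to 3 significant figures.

Δm = 5.01 − (11.54) = -6.53
Flux ratio = 10^(−0.4 Δm) = 10^(−0.4 × -6.53) = 10^2.612 = 409.3

F_P/F_Q ≈ 409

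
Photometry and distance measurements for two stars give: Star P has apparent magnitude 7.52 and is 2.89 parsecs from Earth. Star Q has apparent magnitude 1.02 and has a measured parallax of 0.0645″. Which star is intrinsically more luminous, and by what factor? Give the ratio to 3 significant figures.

Star Q is more luminous, by a factor of 11500.

Star P: M = m − 5 log₁₀ d + 5 = 7.52 − 5·0.4609 + 5 = 10.216
Star Q: d = 1/p = 1/0.0645″ = 15.50 pc
Star Q: M = m − 5 log₁₀ d + 5 = 1.02 − 5·1.1904 + 5 = 0.068
ΔM = M_P − M_Q = 10.216 − (0.068) = 10.148; smaller M is more luminous → Star Q.
L ratio = 10^(0.4 |ΔM|) = 10^4.059 = 11460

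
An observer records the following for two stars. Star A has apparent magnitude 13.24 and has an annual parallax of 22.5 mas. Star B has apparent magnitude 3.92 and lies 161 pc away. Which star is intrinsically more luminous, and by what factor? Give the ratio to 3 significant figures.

Star A: p = 22.5 mas = 0.0225″ → d = 1/p = 44.44 pc
Star A: M = m − 5 log₁₀ d + 5 = 13.24 − 5·1.6478 + 5 = 10.001
Star B: M = m − 5 log₁₀ d + 5 = 3.92 − 5·2.2068 + 5 = -2.114
ΔM = M_A − M_B = 10.001 − (-2.114) = 12.115; smaller M is more luminous → Star B.
L ratio = 10^(0.4 |ΔM|) = 10^4.846 = 70150

Star B is more luminous, by a factor of 70100.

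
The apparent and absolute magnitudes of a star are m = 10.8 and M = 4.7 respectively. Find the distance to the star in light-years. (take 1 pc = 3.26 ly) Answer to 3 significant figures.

d ≈ 541 ly

μ = m − M = 6.100
m − M = 5 log₁₀ d − 5
log₁₀ d = (m − M)/5 + 1 = 2.2200
d = 10^2.2200 = 166.0 pc
= 541.0 ly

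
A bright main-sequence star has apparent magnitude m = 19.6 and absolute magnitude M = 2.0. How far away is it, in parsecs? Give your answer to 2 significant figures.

μ = m − M = 17.600
m − M = 5 log₁₀ d − 5
log₁₀ d = (m − M)/5 + 1 = 4.5200
d = 10^4.5200 = 33110 pc

d ≈ 33000 pc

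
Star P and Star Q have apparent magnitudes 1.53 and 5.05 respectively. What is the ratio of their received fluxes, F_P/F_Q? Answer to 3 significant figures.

Magnitude difference = -3.52
Flux ratio = 10^(−0.4 Δm) = 10^(−0.4 × -3.52) = 10^1.408 = 25.59

F_P/F_Q ≈ 25.6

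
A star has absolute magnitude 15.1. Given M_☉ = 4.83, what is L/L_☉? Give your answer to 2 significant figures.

L/L_☉ ≈ 7.8×10^-5

M − M_☉ = 15.1 − 4.83 = 10.270
L/L_☉ = 10^(−0.4 (M − M_☉)) = 10^-4.108 = 7.798×10^-5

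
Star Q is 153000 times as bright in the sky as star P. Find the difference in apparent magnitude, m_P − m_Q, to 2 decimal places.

m_P − m_Q ≈ 12.96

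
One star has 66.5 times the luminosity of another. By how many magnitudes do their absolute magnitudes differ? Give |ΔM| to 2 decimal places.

|ΔM| ≈ 4.56

Pogson: ΔM = −2.5 log₁₀(ratio) = −2.5 log₁₀(66.5) = −2.5 × 1.8228 = -4.557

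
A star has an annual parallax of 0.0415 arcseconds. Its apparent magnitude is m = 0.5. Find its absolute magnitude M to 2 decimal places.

M ≈ -1.41

d = 1/p = 1/0.0415″ = 24.10 pc
5 log₁₀(d/10 pc) = 5 log₁₀(24.10) − 5 = 1.910
M = m − 5 log₁₀(d/10) = 0.5 − 1.910 = -1.410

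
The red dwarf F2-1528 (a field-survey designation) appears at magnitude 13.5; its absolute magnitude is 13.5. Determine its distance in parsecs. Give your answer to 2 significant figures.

d ≈ 10 pc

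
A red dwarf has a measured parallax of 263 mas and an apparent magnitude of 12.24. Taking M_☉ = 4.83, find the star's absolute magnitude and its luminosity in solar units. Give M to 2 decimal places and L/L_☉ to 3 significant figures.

M ≈ 14.34; L/L_☉ ≈ 1.57×10^-4

d = 1/p = 1000/263 mas = 3.802 pc
M = m − 5 log₁₀ d + 5 = 12.24 − 5·0.5800 + 5 = 14.340
M − M_☉ = 14.340 − 4.83 = 9.510
L/L_☉ = 10^(−0.4 × 9.510) = 1.571×10^-4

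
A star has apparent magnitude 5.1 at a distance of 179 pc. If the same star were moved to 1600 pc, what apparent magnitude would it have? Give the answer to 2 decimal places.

m ≈ 9.86

Flux ∝ 1/d², so Δm = 5 log₁₀(d₂/d₁) = 5 log₁₀(1600/179) = 4.756
m₂ = m₁ + Δm = 5.1 + (4.756) = 9.856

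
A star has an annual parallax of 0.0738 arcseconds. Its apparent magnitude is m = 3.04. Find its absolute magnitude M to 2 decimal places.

M ≈ 2.38

d = 1/p = 1/0.0738″ = 13.55 pc
5 log₁₀(d/10 pc) = 5 log₁₀(13.55) − 5 = 0.660
M = m − 5 log₁₀(d/10) = 3.04 − 0.660 = 2.380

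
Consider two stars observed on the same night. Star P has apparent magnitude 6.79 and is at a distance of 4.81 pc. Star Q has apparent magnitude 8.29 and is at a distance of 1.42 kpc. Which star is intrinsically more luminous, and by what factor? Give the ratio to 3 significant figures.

Star P: M = m − 5 log₁₀ d + 5 = 6.79 − 5·0.6821 + 5 = 8.379
Star Q: d = 1.42 kpc = 1420 pc
Star Q: M = m − 5 log₁₀ d + 5 = 8.29 − 5·3.1523 + 5 = -2.471
ΔM = M_P − M_Q = 8.379 − (-2.471) = 10.851; smaller M is more luminous → Star Q.
L ratio = 10^(0.4 |ΔM|) = 10^4.340 = 21890

Star Q is more luminous, by a factor of 21900.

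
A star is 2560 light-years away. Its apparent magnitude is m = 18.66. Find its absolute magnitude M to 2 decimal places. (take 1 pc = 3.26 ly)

M ≈ 9.18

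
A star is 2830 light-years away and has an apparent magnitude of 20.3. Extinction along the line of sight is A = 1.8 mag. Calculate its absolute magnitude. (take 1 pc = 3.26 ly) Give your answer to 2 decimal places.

d = 2830 ly / 3.26 = 868.1 pc
5 log₁₀(d/10 pc) = 5 log₁₀(868.1) − 5 = 9.693
M = m − 5 log₁₀(d/10) − A = 20.3 − 9.693 − 1.8 = 8.807

M ≈ 8.81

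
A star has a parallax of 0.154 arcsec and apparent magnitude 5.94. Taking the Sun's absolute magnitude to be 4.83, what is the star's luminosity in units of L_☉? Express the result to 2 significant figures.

d = 1/p = 1/0.154″ = 6.494 pc
M = m − 5 log₁₀ d + 5 = 5.94 − 5·0.8125 + 5 = 6.878
M − M_☉ = 6.878 − 4.83 = 2.048
L/L_☉ = 10^(−0.4 × 2.048) = 0.1517

L/L_☉ ≈ 0.15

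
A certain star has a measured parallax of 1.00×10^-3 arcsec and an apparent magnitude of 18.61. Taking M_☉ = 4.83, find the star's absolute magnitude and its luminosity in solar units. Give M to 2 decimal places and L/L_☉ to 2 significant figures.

d = 1/p = 1/1.00×10^-3″ = 1000 pc
M = m − 5 log₁₀ d + 5 = 18.61 − 5·3.0000 + 5 = 8.610
M − M_☉ = 8.610 − 4.83 = 3.780
L/L_☉ = 10^(−0.4 × 3.780) = 0.03076

M ≈ 8.61; L/L_☉ ≈ 0.031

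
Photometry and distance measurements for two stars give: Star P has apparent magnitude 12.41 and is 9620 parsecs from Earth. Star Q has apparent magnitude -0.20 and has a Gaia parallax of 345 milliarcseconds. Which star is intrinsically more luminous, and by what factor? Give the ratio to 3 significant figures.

Star P: M = m − 5 log₁₀ d + 5 = 12.41 − 5·3.9832 + 5 = -2.506
Star Q: p = 345 mas = 0.345″ → d = 1/p = 2.899 pc
Star Q: M = m − 5 log₁₀ d + 5 = -0.20 − 5·0.4622 + 5 = 2.489
ΔM = M_P − M_Q = -2.506 − (2.489) = -4.995; smaller M is more luminous → Star P.
L ratio = 10^(0.4 |ΔM|) = 10^1.998 = 99.54

Star P is more luminous, by a factor of 99.5.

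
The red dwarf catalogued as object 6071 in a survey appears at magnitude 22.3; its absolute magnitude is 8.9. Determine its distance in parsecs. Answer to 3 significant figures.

μ = m − M = 13.400
m − M = 5 log₁₀ d − 5
log₁₀ d = (m − M)/5 + 1 = 3.6800
d = 10^3.6800 = 4786 pc

d ≈ 4790 pc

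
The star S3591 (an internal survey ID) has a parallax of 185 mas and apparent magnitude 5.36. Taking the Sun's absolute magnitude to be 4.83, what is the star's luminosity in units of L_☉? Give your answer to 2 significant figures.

L/L_☉ ≈ 0.18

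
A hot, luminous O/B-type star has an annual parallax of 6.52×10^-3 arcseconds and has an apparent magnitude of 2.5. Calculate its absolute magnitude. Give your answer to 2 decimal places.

M ≈ -3.43

d = 1/p = 1/6.52×10^-3″ = 153.4 pc
5 log₁₀(d/10 pc) = 5 log₁₀(153.4) − 5 = 5.929
M = m − 5 log₁₀(d/10) = 2.5 − 5.929 = -3.429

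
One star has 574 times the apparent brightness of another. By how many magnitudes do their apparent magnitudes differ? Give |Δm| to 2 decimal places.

|Δm| ≈ 6.90

Pogson: Δm = −2.5 log₁₀(ratio) = −2.5 log₁₀(574) = −2.5 × 2.7589 = -6.897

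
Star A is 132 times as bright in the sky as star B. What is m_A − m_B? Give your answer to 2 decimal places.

Pogson: Δm = −2.5 log₁₀(ratio) = −2.5 log₁₀(132) = −2.5 × 2.1206 = -5.301
Star A is brighter, so it has the smaller magnitude: the difference is negative.

m_A − m_B ≈ -5.30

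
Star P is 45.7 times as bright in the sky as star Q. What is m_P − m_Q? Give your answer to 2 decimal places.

m_P − m_Q ≈ -4.15

Pogson: Δm = −2.5 log₁₀(ratio) = −2.5 log₁₀(45.7) = −2.5 × 1.6599 = -4.150
Star P is brighter, so it has the smaller magnitude: the difference is negative.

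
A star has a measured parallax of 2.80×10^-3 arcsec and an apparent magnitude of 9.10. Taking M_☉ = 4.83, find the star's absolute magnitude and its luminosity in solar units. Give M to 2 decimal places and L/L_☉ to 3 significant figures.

d = 1/p = 1/2.80×10^-3″ = 357.1 pc
M = m − 5 log₁₀ d + 5 = 9.10 − 5·2.5528 + 5 = 1.336
M − M_☉ = 1.336 − 4.83 = -3.494
L/L_☉ = 10^(−0.4 × -3.494) = 24.99

M ≈ 1.34; L/L_☉ ≈ 25.0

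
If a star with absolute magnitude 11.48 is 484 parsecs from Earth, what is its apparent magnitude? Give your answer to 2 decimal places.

m = M + 5 log₁₀ d − 5 = 11.48 + 5·2.6848 − 5 = 19.904

m ≈ 19.90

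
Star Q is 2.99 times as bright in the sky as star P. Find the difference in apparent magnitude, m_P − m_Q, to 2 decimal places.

m_P − m_Q ≈ 1.19

Pogson: Δm = −2.5 log₁₀(ratio) = −2.5 log₁₀(2.99) = −2.5 × 0.4757 = -1.189
Star Q is brighter so has the smaller magnitude: m_P − m_Q is positive.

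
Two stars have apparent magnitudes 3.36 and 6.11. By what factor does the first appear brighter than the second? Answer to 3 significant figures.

Magnitude difference = -2.75
Flux ratio = 10^(−0.4 Δm) = 10^(−0.4 × -2.75) = 10^1.100 = 12.59

12.6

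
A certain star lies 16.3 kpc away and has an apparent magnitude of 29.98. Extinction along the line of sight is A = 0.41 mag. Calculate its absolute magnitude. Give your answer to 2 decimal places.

M ≈ 13.51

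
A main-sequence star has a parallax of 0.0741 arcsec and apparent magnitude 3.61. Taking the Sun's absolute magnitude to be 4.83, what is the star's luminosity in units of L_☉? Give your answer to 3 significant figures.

d = 1/p = 1/0.0741″ = 13.50 pc
M = m − 5 log₁₀ d + 5 = 3.61 − 5·1.1302 + 5 = 2.959
M − M_☉ = 2.959 − 4.83 = -1.871
L/L_☉ = 10^(−0.4 × -1.871) = 5.602

L/L_☉ ≈ 5.60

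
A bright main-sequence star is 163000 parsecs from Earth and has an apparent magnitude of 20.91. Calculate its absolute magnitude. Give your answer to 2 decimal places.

5 log₁₀(d/10 pc) = 5 log₁₀(163000) − 5 = 21.061
M = m − 5 log₁₀(d/10) = 20.91 − 21.061 = -0.151

M ≈ -0.15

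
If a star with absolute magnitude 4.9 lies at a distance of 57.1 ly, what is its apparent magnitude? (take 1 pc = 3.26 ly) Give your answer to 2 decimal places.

d = 57.1 ly / 3.26 = 17.52 pc
m = M + 5 log₁₀ d − 5 = 4.9 + 5·1.2434 − 5 = 6.117

m ≈ 6.12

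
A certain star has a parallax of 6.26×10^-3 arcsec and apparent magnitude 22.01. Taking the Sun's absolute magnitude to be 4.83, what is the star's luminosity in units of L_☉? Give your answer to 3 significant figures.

L/L_☉ ≈ 3.43×10^-5

d = 1/p = 1/6.26×10^-3″ = 159.7 pc
M = m − 5 log₁₀ d + 5 = 22.01 − 5·2.2034 + 5 = 15.993
M − M_☉ = 15.993 − 4.83 = 11.163
L/L_☉ = 10^(−0.4 × 11.163) = 3.427×10^-5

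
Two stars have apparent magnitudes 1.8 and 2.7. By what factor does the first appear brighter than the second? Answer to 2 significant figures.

2.3

Magnitude difference = -0.9
Flux ratio = 10^(−0.4 Δm) = 10^(−0.4 × -0.9) = 10^0.360 = 2.291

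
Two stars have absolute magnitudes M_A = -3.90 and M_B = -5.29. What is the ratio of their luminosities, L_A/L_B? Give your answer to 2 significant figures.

L_A/L_B ≈ 0.28

ΔM = M_A − M_B = 1.39
L_A/L_B = 10^(−0.4 ΔM) = 10^-0.556 = 0.2780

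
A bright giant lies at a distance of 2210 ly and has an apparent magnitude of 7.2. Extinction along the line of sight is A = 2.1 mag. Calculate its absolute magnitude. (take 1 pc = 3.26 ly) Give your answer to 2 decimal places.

d = 2210 ly / 3.26 = 677.9 pc
5 log₁₀(d/10 pc) = 5 log₁₀(677.9) − 5 = 9.156
M = m − 5 log₁₀(d/10) − A = 7.2 − 9.156 − 2.1 = -4.056

M ≈ -4.06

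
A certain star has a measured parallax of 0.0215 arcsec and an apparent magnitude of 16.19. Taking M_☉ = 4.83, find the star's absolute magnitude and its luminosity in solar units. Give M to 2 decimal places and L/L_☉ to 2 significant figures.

M ≈ 12.85; L/L_☉ ≈ 6.2×10^-4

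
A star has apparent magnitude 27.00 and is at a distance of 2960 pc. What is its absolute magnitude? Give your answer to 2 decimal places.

M ≈ 14.64

5 log₁₀(d/10 pc) = 5 log₁₀(2960) − 5 = 12.356
M = m − 5 log₁₀(d/10) = 27.00 − 12.356 = 14.644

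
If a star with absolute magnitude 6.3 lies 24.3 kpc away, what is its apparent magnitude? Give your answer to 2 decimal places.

d = 24.3 kpc = 24300 pc
m = M + 5 log₁₀ d − 5 = 6.3 + 5·4.3856 − 5 = 23.228

m ≈ 23.23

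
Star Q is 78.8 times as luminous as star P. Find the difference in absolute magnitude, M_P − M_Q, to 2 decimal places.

Pogson: ΔM = −2.5 log₁₀(ratio) = −2.5 log₁₀(78.8) = −2.5 × 1.8965 = -4.741
Star Q is brighter so has the smaller magnitude: M_P − M_Q is positive.

M_P − M_Q ≈ 4.74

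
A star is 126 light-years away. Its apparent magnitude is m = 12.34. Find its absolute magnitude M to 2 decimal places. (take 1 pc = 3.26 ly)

d = 126 ly / 3.26 = 38.65 pc
5 log₁₀(d/10 pc) = 5 log₁₀(38.65) − 5 = 2.936
M = m − 5 log₁₀(d/10) = 12.34 − 2.936 = 9.404

M ≈ 9.40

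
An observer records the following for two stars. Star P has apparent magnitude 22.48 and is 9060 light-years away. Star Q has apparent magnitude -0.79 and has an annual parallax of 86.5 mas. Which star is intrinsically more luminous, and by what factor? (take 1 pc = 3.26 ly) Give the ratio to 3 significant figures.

Star Q is more luminous, by a factor of 35200.

Star P: d = 9060 ly / 3.26 = 2779 pc
Star P: M = m − 5 log₁₀ d + 5 = 22.48 − 5·3.4439 + 5 = 10.260
Star Q: p = 86.5 mas = 0.0865″ → d = 1/p = 11.56 pc
Star Q: M = m − 5 log₁₀ d + 5 = -0.79 − 5·1.0630 + 5 = -1.105
ΔM = M_P − M_Q = 10.260 − (-1.105) = 11.365; smaller M is more luminous → Star Q.
L ratio = 10^(0.4 |ΔM|) = 10^4.546 = 35170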